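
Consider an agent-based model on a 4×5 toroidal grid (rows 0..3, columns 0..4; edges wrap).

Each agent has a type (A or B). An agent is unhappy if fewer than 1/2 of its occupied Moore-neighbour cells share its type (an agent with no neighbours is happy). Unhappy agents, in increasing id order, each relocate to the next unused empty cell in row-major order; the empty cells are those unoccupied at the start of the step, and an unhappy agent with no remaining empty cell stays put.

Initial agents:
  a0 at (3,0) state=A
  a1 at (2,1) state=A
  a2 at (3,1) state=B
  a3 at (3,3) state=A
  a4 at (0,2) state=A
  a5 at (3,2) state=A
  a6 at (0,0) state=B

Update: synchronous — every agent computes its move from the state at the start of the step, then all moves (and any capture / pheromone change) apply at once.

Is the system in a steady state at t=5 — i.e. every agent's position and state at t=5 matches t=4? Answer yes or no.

yes

t=1: a0@(0,1):A a1@(2,1):A a2@(0,3):B a3@(3,3):A a4@(0,2):A a5@(3,2):A a6@(0,0):B
t=2: a0@(0,1):A a1@(2,1):A a2@(0,4):B a3@(3,3):A a4@(0,2):A a5@(3,2):A a6@(1,0):B
t=3: a0@(0,1):A a1@(2,1):A a2@(0,4):B a3@(3,3):A a4@(0,2):A a5@(3,2):A a6@(0,0):B
t=4: (unchanged — steady state)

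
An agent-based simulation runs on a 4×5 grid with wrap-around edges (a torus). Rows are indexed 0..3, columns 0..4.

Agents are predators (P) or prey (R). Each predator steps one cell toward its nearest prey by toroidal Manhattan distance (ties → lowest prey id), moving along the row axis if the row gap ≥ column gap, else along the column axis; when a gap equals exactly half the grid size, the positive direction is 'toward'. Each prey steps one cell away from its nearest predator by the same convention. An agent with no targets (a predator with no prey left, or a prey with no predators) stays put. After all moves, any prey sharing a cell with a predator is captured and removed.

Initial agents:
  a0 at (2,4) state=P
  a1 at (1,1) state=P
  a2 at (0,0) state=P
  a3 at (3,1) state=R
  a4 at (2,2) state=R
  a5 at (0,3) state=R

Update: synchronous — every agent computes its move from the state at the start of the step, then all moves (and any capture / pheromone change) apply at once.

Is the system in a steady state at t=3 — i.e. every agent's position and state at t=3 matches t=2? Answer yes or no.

t=1: a0@(2,3):P a1@(2,1):P a2@(3,0):P a5@(0,2):R
t=2: a0@(3,3):P a1@(3,1):P a2@(3,1):P a5@(3,2):R
t=3: a0@(3,2):P a1@(3,2):P a2@(3,2):P a5@(3,1):R

no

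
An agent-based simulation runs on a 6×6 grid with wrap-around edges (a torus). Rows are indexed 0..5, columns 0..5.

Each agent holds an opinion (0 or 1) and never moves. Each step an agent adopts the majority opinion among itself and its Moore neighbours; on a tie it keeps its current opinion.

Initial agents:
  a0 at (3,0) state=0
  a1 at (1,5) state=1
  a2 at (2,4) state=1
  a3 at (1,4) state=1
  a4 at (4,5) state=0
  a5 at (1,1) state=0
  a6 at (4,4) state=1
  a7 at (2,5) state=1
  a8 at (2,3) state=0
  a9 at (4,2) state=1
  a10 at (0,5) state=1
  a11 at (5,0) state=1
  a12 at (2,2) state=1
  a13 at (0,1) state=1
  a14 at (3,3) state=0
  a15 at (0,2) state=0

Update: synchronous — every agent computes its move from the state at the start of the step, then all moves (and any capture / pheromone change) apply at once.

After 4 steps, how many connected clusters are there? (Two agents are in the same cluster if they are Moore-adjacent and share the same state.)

3

t=1: a0@(3,0):0 a1@(1,5):1 a2@(2,4):1 a3@(1,4):1 a4@(4,5):0 a5@(1,1):0 a6@(4,4):0 a7@(2,5):1 a8@(2,3):1 a9@(4,2):1 a10@(0,5):1 a11@(5,0):1 a12@(2,2):0 a13@(0,1):1 a14@(3,3):1 a15@(0,2):0
t=2: (unchanged — steady state)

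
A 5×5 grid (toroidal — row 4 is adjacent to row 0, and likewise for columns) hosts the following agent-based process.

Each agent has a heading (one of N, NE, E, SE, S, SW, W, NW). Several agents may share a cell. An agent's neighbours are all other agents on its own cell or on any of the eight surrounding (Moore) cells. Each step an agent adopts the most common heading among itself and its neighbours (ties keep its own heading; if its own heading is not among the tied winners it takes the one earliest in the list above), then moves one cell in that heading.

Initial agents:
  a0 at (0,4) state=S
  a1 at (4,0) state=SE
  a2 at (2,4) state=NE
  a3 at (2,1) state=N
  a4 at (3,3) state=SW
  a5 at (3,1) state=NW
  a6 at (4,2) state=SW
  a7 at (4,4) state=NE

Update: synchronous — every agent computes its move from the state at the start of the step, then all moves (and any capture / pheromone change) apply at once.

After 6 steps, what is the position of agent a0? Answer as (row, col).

t=1: a0@(1,4):S a1@(0,1):SE a2@(1,0):NE a3@(1,1):N a4@(4,2):SW a5@(2,0):NW a6@(0,1):SW a7@(3,0):NE
t=2: a0@(2,4):S a1@(1,0):SW a2@(0,1):NE a3@(0,1):N a4@(0,1):SW a5@(1,1):NE a6@(1,0):SW a7@(2,1):NE
t=3: a0@(3,3):SW a1@(2,4):SW a2@(1,0):SW a3@(1,0):SW a4@(1,0):SW a5@(0,2):NE a6@(2,4):SW a7@(1,2):NE
t=4: a0@(4,2):SW a1@(3,3):SW a2@(2,4):SW a3@(2,4):SW a4@(2,4):SW a5@(4,3):NE a6@(3,3):SW a7@(0,3):NE
t=5: a0@(0,1):SW a1@(4,2):SW a2@(3,3):SW a3@(3,3):SW a4@(3,3):SW a5@(0,2):SW a6@(4,2):SW a7@(4,4):NE
t=6: a0@(1,0):SW a1@(0,1):SW a2@(4,2):SW a3@(4,2):SW a4@(4,2):SW a5@(1,1):SW a6@(0,1):SW a7@(0,3):SW

(1, 0)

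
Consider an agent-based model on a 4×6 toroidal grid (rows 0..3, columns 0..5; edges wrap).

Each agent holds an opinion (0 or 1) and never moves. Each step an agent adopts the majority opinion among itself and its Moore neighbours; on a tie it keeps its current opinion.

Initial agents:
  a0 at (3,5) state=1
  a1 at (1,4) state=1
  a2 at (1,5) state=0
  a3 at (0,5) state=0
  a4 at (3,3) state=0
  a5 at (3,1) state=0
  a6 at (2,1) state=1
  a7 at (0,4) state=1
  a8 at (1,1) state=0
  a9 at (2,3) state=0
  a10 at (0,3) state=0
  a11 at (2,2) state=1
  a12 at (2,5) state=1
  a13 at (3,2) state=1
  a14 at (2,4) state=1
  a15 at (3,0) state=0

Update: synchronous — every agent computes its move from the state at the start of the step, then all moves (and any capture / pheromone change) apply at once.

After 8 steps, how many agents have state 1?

t=1: a0@(3,5):1 a1@(1,4):1 a2@(1,5):1 a3@(0,5):0 a4@(3,3):1 a5@(3,1):1 a6@(2,1):1 a7@(0,4):0 a8@(1,1):1 a9@(2,3):1 a10@(0,3):1 a11@(2,2):0 a12@(2,5):1 a13@(3,2):0 a14@(2,4):1 a15@(3,0):0
t=2: a0@(3,5):1 a1@(1,4):1 a2@(1,5):1 a3@(0,5):0 a4@(3,3):1 a5@(3,1):0 a6@(2,1):1 a7@(0,4):1 a8@(1,1):1 a9@(2,3):1 a10@(0,3):1 a11@(2,2):1 a12@(2,5):1 a13@(3,2):1 a14@(2,4):1 a15@(3,0):1
t=3: a0@(3,5):1 a1@(1,4):1 a2@(1,5):1 a3@(0,5):1 a4@(3,3):1 a5@(3,1):1 a6@(2,1):1 a7@(0,4):1 a8@(1,1):1 a9@(2,3):1 a10@(0,3):1 a11@(2,2):1 a12@(2,5):1 a13@(3,2):1 a14@(2,4):1 a15@(3,0):1
t=4: (unchanged — steady state)

16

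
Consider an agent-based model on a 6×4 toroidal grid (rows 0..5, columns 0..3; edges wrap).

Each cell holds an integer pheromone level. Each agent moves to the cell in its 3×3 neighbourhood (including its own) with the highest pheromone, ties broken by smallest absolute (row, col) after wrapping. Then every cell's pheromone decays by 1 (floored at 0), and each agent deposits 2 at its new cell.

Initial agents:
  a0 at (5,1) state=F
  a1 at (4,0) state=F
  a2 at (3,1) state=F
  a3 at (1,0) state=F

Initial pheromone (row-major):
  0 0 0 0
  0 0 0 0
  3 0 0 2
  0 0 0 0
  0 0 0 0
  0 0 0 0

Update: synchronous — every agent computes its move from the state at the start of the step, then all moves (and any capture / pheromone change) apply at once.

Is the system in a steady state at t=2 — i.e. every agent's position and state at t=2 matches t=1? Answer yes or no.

t=1: a0@(0,0) a1@(3,0) a2@(2,0) a3@(2,0) | pheromone: 2 0 0 0 / 0 0 0 0 / 6 0 0 1 / 2 0 0 0 / 0 0 0 0 / 0 0 0 0
t=2: a0@(0,0) a1@(2,0) a2@(2,0) a3@(2,0) | pheromone: 3 0 0 0 / 0 0 0 0 / 11 0 0 0 / 1 0 0 0 / 0 0 0 0 / 0 0 0 0

no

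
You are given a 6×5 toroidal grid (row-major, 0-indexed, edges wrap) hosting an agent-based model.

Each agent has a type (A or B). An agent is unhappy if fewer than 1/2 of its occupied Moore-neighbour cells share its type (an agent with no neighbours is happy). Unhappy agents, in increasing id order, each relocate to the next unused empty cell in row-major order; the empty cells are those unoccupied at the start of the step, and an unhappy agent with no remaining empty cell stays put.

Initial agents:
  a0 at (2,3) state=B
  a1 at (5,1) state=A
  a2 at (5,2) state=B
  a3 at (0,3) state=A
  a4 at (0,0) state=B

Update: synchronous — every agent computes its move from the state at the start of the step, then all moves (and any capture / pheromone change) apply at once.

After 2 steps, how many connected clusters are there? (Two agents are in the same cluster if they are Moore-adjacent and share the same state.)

2

t=1: a0@(2,3):B a1@(0,1):A a2@(0,2):B a3@(0,4):A a4@(1,0):B
t=2: a0@(2,3):B a1@(0,0):A a2@(0,3):B a3@(1,1):A a4@(1,2):B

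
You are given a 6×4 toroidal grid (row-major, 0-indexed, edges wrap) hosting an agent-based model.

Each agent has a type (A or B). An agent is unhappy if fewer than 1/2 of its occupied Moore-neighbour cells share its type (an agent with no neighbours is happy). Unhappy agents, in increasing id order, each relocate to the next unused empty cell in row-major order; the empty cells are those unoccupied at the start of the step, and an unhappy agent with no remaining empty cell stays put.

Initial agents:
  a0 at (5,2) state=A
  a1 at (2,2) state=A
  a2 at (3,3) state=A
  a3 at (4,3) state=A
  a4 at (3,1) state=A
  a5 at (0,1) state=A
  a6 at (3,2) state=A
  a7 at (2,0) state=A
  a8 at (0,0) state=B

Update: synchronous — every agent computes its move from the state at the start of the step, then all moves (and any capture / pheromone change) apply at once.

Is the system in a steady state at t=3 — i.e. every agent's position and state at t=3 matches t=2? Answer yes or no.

no

t=1: a0@(5,2):A a1@(2,2):A a2@(3,3):A a3@(4,3):A a4@(3,1):A a5@(0,1):A a6@(3,2):A a7@(2,0):A a8@(0,2):B
t=2: a0@(5,2):A a1@(2,2):A a2@(3,3):A a3@(4,3):A a4@(3,1):A a5@(0,1):A a6@(3,2):A a7@(2,0):A a8@(0,0):B
t=3: a0@(5,2):A a1@(2,2):A a2@(3,3):A a3@(4,3):A a4@(3,1):A a5@(0,1):A a6@(3,2):A a7@(2,0):A a8@(0,2):B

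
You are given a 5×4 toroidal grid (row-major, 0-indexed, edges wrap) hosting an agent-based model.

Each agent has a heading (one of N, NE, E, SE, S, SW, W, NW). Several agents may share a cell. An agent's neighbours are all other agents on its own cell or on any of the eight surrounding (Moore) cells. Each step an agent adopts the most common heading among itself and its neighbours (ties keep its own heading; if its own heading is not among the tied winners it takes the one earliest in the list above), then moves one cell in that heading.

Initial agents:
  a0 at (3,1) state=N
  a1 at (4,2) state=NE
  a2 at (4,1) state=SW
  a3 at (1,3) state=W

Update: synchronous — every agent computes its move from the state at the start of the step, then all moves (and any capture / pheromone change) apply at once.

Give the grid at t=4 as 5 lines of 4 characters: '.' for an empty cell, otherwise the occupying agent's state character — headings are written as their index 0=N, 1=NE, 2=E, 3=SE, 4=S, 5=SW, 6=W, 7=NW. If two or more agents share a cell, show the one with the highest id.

..1.
...6
....
.5..
.0..

t=1: a0@(2,1):N a1@(3,3):NE a2@(0,0):SW a3@(1,2):W
t=2: a0@(1,1):N a1@(2,0):NE a2@(1,3):SW a3@(1,1):W
t=3: a0@(0,1):N a1@(1,1):NE a2@(2,2):SW a3@(1,0):W
t=4: a0@(4,1):N a1@(0,2):NE a2@(3,1):SW a3@(1,3):W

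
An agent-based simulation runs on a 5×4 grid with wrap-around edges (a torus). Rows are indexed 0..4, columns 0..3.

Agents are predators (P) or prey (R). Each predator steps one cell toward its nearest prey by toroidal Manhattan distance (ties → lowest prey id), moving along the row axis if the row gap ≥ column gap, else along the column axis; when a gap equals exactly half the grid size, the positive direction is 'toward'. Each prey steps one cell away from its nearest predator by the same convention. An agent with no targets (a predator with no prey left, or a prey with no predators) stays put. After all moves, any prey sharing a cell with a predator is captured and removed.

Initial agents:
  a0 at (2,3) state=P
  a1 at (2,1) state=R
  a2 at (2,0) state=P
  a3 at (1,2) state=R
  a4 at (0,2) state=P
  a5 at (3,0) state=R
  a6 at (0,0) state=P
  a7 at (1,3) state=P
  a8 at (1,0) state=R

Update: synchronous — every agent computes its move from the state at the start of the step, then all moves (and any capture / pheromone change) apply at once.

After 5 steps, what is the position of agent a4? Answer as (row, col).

(2, 1)

t=1: a0@(2,0):P a1@(2,2):R a2@(2,1):P a3@(2,2):R a4@(1,2):P a5@(4,0):R a6@(1,0):P a7@(1,2):P a8@(0,0):R
t=2: a0@(2,1):P a1@(2,3):R a2@(2,2):P a3@(2,3):R a4@(2,2):P a6@(0,0):P a7@(2,2):P a8@(4,0):R
t=3: a0@(2,2):P a1@(2,0):R a2@(2,3):P a3@(2,0):R a4@(2,3):P a6@(4,0):P a7@(2,3):P a8@(3,0):R
t=4: a0@(2,3):P a1@(2,1):R a2@(2,0):P a3@(2,1):R a4@(2,0):P a6@(3,0):P a7@(2,0):P
t=5: a0@(2,0):P a1@(2,2):R a2@(2,1):P a3@(2,2):R a4@(2,1):P a6@(2,0):P a7@(2,1):P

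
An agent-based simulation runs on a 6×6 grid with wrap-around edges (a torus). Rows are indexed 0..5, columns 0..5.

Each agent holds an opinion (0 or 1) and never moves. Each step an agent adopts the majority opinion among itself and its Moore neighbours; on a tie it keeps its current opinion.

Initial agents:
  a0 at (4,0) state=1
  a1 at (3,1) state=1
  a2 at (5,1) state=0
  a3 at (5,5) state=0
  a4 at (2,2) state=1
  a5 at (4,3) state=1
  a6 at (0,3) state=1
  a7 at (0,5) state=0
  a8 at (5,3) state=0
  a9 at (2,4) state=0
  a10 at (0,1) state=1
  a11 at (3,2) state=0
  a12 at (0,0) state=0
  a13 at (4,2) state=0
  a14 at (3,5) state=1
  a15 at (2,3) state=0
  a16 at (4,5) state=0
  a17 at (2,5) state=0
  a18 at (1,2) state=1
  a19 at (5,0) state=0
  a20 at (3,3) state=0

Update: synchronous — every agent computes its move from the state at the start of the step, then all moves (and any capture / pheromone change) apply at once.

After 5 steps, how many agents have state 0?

t=1: a0@(4,0):0 a1@(3,1):1 a2@(5,1):0 a3@(5,5):0 a4@(2,2):1 a5@(4,3):0 a6@(0,3):1 a7@(0,5):0 a8@(5,3):0 a9@(2,4):0 a10@(0,1):0 a11@(3,2):0 a12@(0,0):0 a13@(4,2):0 a14@(3,5):0 a15@(2,3):0 a16@(4,5):0 a17@(2,5):0 a18@(1,2):1 a19@(5,0):0 a20@(3,3):0
t=2: a0@(4,0):0 a1@(3,1):0 a2@(5,1):0 a3@(5,5):0 a4@(2,2):1 a5@(4,3):0 a6@(0,3):1 a7@(0,5):0 a8@(5,3):0 a9@(2,4):0 a10@(0,1):0 a11@(3,2):0 a12@(0,0):0 a13@(4,2):0 a14@(3,5):0 a15@(2,3):0 a16@(4,5):0 a17@(2,5):0 a18@(1,2):1 a19@(5,0):0 a20@(3,3):0
t=3: a0@(4,0):0 a1@(3,1):0 a2@(5,1):0 a3@(5,5):0 a4@(2,2):0 a5@(4,3):0 a6@(0,3):1 a7@(0,5):0 a8@(5,3):0 a9@(2,4):0 a10@(0,1):0 a11@(3,2):0 a12@(0,0):0 a13@(4,2):0 a14@(3,5):0 a15@(2,3):0 a16@(4,5):0 a17@(2,5):0 a18@(1,2):1 a19@(5,0):0 a20@(3,3):0
t=4: a0@(4,0):0 a1@(3,1):0 a2@(5,1):0 a3@(5,5):0 a4@(2,2):0 a5@(4,3):0 a6@(0,3):1 a7@(0,5):0 a8@(5,3):0 a9@(2,4):0 a10@(0,1):0 a11@(3,2):0 a12@(0,0):0 a13@(4,2):0 a14@(3,5):0 a15@(2,3):0 a16@(4,5):0 a17@(2,5):0 a18@(1,2):0 a19@(5,0):0 a20@(3,3):0
t=5: a0@(4,0):0 a1@(3,1):0 a2@(5,1):0 a3@(5,5):0 a4@(2,2):0 a5@(4,3):0 a6@(0,3):0 a7@(0,5):0 a8@(5,3):0 a9@(2,4):0 a10@(0,1):0 a11@(3,2):0 a12@(0,0):0 a13@(4,2):0 a14@(3,5):0 a15@(2,3):0 a16@(4,5):0 a17@(2,5):0 a18@(1,2):0 a19@(5,0):0 a20@(3,3):0

21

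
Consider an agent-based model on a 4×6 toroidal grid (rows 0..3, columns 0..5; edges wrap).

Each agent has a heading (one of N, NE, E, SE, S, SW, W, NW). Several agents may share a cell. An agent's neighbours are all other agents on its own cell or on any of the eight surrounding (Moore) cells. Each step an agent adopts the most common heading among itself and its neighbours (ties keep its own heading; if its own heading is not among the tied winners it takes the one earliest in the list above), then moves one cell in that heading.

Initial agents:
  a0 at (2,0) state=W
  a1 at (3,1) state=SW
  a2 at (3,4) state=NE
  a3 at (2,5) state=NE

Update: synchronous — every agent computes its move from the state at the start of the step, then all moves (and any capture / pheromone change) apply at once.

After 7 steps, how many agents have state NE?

t=1: a0@(2,5):W a1@(0,0):SW a2@(2,5):NE a3@(1,0):NE
t=2: a0@(1,0):NE a1@(1,5):SW a2@(1,0):NE a3@(0,1):NE
t=3: a0@(0,1):NE a1@(0,0):NE a2@(0,1):NE a3@(3,2):NE
t=4: a0@(3,2):NE a1@(3,1):NE a2@(3,2):NE a3@(2,3):NE
t=5: a0@(2,3):NE a1@(2,2):NE a2@(2,3):NE a3@(1,4):NE
t=6: a0@(1,4):NE a1@(1,3):NE a2@(1,4):NE a3@(0,5):NE
t=7: a0@(0,5):NE a1@(0,4):NE a2@(0,5):NE a3@(3,0):NE

4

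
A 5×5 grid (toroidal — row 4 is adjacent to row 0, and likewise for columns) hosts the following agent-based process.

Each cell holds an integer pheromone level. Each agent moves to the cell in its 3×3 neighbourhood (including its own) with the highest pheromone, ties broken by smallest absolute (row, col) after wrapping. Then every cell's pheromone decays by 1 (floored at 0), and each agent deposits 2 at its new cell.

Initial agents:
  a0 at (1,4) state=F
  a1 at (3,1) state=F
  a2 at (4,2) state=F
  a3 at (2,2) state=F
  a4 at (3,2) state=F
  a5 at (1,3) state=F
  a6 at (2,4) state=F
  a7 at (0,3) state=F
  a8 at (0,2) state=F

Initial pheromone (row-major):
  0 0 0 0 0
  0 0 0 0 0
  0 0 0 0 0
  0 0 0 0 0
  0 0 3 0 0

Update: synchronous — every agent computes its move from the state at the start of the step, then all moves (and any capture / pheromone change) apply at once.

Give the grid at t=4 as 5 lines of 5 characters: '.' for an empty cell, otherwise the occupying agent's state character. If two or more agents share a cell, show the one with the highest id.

F....
.....
.....
.....
..F..

t=1: a0@(0,0) a1@(4,2) a2@(4,2) a3@(1,1) a4@(4,2) a5@(0,2) a6@(1,0) a7@(4,2) a8@(4,2) | pheromone: 2 0 2 0 0 / 2 2 0 0 0 / 0 0 0 0 0 / 0 0 0 0 0 / 0 0 12 0 0
t=2: a0@(0,0) a1@(4,2) a2@(4,2) a3@(0,0) a4@(4,2) a5@(4,2) a6@(0,0) a7@(4,2) a8@(4,2) | pheromone: 7 0 1 0 0 / 1 1 0 0 0 / 0 0 0 0 0 / 0 0 0 0 0 / 0 0 23 0 0
t=3: a0@(0,0) a1@(4,2) a2@(4,2) a3@(0,0) a4@(4,2) a5@(4,2) a6@(0,0) a7@(4,2) a8@(4,2) | pheromone: 12 0 0 0 0 / 0 0 0 0 0 / 0 0 0 0 0 / 0 0 0 0 0 / 0 0 34 0 0
t=4: a0@(0,0) a1@(4,2) a2@(4,2) a3@(0,0) a4@(4,2) a5@(4,2) a6@(0,0) a7@(4,2) a8@(4,2) | pheromone: 17 0 0 0 0 / 0 0 0 0 0 / 0 0 0 0 0 / 0 0 0 0 0 / 0 0 45 0 0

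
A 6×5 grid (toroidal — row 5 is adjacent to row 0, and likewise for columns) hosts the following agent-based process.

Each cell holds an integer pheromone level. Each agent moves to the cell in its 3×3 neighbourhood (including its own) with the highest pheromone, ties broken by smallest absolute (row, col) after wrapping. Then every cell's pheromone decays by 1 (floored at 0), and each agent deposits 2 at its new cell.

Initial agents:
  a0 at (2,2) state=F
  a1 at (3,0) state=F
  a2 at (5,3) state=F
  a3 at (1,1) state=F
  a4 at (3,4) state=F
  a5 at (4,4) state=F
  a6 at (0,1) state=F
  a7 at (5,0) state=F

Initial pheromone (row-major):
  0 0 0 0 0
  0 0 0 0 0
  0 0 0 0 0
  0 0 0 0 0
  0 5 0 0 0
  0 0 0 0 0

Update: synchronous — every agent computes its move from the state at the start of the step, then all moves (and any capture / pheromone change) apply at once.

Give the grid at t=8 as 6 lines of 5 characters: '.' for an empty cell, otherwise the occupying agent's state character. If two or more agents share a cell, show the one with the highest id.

F.F..
.....
.....
.....
.F...
.....

t=1: a0@(1,1) a1@(4,1) a2@(0,2) a3@(0,0) a4@(2,0) a5@(3,0) a6@(0,0) a7@(4,1) | pheromone: 4 0 2 0 0 / 0 2 0 0 0 / 2 0 0 0 0 / 2 0 0 0 0 / 0 8 0 0 0 / 0 0 0 0 0
t=2: a0@(0,0) a1@(4,1) a2@(0,2) a3@(0,0) a4@(1,1) a5@(4,1) a6@(0,0) a7@(4,1) | pheromone: 9 0 3 0 0 / 0 3 0 0 0 / 1 0 0 0 0 / 1 0 0 0 0 / 0 13 0 0 0 / 0 0 0 0 0
t=3: a0@(0,0) a1@(4,1) a2@(0,2) a3@(0,0) a4@(0,0) a5@(4,1) a6@(0,0) a7@(4,1) | pheromone: 16 0 4 0 0 / 0 2 0 0 0 / 0 0 0 0 0 / 0 0 0 0 0 / 0 18 0 0 0 / 0 0 0 0 0
t=4: a0@(0,0) a1@(4,1) a2@(0,2) a3@(0,0) a4@(0,0) a5@(4,1) a6@(0,0) a7@(4,1) | pheromone: 23 0 5 0 0 / 0 1 0 0 0 / 0 0 0 0 0 / 0 0 0 0 0 / 0 23 0 0 0 / 0 0 0 0 0
t=5: a0@(0,0) a1@(4,1) a2@(0,2) a3@(0,0) a4@(0,0) a5@(4,1) a6@(0,0) a7@(4,1) | pheromone: 30 0 6 0 0 / 0 0 0 0 0 / 0 0 0 0 0 / 0 0 0 0 0 / 0 28 0 0 0 / 0 0 0 0 0
t=6: a0@(0,0) a1@(4,1) a2@(0,2) a3@(0,0) a4@(0,0) a5@(4,1) a6@(0,0) a7@(4,1) | pheromone: 37 0 7 0 0 / 0 0 0 0 0 / 0 0 0 0 0 / 0 0 0 0 0 / 0 33 0 0 0 / 0 0 0 0 0
t=7: a0@(0,0) a1@(4,1) a2@(0,2) a3@(0,0) a4@(0,0) a5@(4,1) a6@(0,0) a7@(4,1) | pheromone: 44 0 8 0 0 / 0 0 0 0 0 / 0 0 0 0 0 / 0 0 0 0 0 / 0 38 0 0 0 / 0 0 0 0 0
t=8: a0@(0,0) a1@(4,1) a2@(0,2) a3@(0,0) a4@(0,0) a5@(4,1) a6@(0,0) a7@(4,1) | pheromone: 51 0 9 0 0 / 0 0 0 0 0 / 0 0 0 0 0 / 0 0 0 0 0 / 0 43 0 0 0 / 0 0 0 0 0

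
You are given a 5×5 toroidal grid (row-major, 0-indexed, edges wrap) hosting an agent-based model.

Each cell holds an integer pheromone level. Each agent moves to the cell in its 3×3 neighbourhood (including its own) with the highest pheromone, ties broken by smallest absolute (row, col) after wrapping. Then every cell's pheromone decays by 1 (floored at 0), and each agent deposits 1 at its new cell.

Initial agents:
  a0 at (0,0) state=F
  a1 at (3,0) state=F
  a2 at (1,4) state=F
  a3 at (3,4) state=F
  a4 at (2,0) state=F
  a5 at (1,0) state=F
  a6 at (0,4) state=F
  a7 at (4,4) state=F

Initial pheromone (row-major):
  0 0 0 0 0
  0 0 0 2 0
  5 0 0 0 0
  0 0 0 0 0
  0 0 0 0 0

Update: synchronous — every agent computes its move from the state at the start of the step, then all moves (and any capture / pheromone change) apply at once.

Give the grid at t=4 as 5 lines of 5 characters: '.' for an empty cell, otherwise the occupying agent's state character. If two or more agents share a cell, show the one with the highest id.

F....
...F.
F....
.....
.....

t=1: a0@(0,0) a1@(2,0) a2@(2,0) a3@(2,0) a4@(2,0) a5@(2,0) a6@(1,3) a7@(0,0) | pheromone: 2 0 0 0 0 / 0 0 0 2 0 / 9 0 0 0 0 / 0 0 0 0 0 / 0 0 0 0 0
t=2: a0@(0,0) a1@(2,0) a2@(2,0) a3@(2,0) a4@(2,0) a5@(2,0) a6@(1,3) a7@(0,0) | pheromone: 3 0 0 0 0 / 0 0 0 2 0 / 13 0 0 0 0 / 0 0 0 0 0 / 0 0 0 0 0
t=3: a0@(0,0) a1@(2,0) a2@(2,0) a3@(2,0) a4@(2,0) a5@(2,0) a6@(1,3) a7@(0,0) | pheromone: 4 0 0 0 0 / 0 0 0 2 0 / 17 0 0 0 0 / 0 0 0 0 0 / 0 0 0 0 0
t=4: a0@(0,0) a1@(2,0) a2@(2,0) a3@(2,0) a4@(2,0) a5@(2,0) a6@(1,3) a7@(0,0) | pheromone: 5 0 0 0 0 / 0 0 0 2 0 / 21 0 0 0 0 / 0 0 0 0 0 / 0 0 0 0 0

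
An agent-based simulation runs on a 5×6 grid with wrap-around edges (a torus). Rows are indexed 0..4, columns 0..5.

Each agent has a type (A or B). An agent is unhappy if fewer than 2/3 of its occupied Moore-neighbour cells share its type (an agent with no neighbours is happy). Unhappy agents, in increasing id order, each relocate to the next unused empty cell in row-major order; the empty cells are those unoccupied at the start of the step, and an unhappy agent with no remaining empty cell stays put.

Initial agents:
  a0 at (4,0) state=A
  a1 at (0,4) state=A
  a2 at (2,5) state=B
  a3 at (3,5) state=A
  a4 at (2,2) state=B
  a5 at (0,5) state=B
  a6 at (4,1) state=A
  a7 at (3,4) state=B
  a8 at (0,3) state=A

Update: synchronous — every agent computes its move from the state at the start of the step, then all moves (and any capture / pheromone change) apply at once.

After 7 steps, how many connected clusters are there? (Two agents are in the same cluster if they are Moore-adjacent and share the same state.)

t=1: a0@(4,0):A a1@(0,0):A a2@(0,1):B a3@(0,2):A a4@(2,2):B a5@(1,0):B a6@(4,1):A a7@(1,1):B a8@(0,3):A
t=2: a0@(4,0):A a1@(0,4):A a2@(0,5):B a3@(1,2):A a4@(2,2):B a5@(1,0):B a6@(4,1):A a7@(1,3):B a8@(0,3):A
t=3: a0@(0,0):A a1@(0,1):A a2@(0,2):B a3@(1,1):A a4@(1,4):B a5@(1,0):B a6@(4,1):A a7@(1,5):B a8@(0,3):A
t=4: a0@(0,4):A a1@(0,5):A a2@(1,2):B a3@(1,3):A a4@(2,0):B a5@(2,1):B a6@(4,1):A a7@(1,5):B a8@(2,2):A
t=5: a0@(0,4):A a1@(0,0):A a2@(0,1):B a3@(1,3):A a4@(2,0):B a5@(2,1):B a6@(4,1):A a7@(0,2):B a8@(0,3):A
t=6: a0@(0,4):A a1@(0,5):A a2@(1,0):B a3@(1,3):A a4@(2,0):B a5@(2,1):B a6@(1,1):A a7@(1,2):B a8@(0,3):A
t=7: a0@(0,4):A a1@(0,0):A a2@(0,1):B a3@(1,3):A a4@(2,0):B a5@(2,1):B a6@(0,2):A a7@(1,4):B a8@(0,3):A

5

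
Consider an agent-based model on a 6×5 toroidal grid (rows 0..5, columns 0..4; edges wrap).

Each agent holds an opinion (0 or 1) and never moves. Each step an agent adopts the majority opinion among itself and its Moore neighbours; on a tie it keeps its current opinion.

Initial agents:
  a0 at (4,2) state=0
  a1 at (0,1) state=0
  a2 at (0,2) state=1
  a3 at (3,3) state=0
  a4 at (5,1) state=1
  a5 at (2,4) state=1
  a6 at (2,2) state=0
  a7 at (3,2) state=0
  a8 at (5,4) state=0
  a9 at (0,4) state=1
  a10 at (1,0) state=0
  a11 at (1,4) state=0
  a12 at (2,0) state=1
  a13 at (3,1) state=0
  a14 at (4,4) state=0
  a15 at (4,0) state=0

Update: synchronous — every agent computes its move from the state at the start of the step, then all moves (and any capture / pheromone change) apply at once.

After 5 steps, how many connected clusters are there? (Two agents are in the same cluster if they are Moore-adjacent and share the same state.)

1

t=1: a0@(4,2):0 a1@(0,1):0 a2@(0,2):1 a3@(3,3):0 a4@(5,1):0 a5@(2,4):0 a6@(2,2):0 a7@(3,2):0 a8@(5,4):0 a9@(0,4):0 a10@(1,0):0 a11@(1,4):1 a12@(2,0):0 a13@(3,1):0 a14@(4,4):0 a15@(4,0):0
t=2: a0@(4,2):0 a1@(0,1):0 a2@(0,2):0 a3@(3,3):0 a4@(5,1):0 a5@(2,4):0 a6@(2,2):0 a7@(3,2):0 a8@(5,4):0 a9@(0,4):0 a10@(1,0):0 a11@(1,4):0 a12@(2,0):0 a13@(3,1):0 a14@(4,4):0 a15@(4,0):0
t=3: (unchanged — steady state)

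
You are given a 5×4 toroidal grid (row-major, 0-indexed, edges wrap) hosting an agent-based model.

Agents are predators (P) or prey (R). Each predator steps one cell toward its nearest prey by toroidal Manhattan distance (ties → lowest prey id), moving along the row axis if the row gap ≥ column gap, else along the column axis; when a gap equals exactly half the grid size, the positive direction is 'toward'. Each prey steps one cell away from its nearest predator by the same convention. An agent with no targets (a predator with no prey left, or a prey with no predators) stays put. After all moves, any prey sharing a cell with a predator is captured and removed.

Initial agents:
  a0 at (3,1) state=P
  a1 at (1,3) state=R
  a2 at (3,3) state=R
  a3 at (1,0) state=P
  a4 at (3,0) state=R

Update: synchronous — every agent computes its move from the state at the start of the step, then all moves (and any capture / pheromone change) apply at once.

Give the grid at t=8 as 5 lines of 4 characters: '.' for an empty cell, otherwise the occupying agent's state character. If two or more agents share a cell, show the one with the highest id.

....
P..R
....
RP.R
....

t=1: a0@(3,0):P a1@(1,2):R a2@(3,2):R a3@(1,3):P a4@(3,3):R
t=2: a0@(3,3):P a1@(1,1):R a2@(3,1):R a3@(1,2):P a4@(3,2):R
t=3: a0@(3,2):P a1@(1,0):R a2@(3,0):R a3@(1,1):P a4@(3,1):R
t=4: a0@(3,1):P a1@(1,3):R a2@(3,3):R a3@(1,0):P a4@(3,0):R
t=5: a0@(3,0):P a1@(1,2):R a2@(3,2):R a3@(1,3):P a4@(3,3):R
t=6: a0@(3,3):P a1@(1,1):R a2@(3,1):R a3@(1,2):P a4@(3,2):R
t=7: a0@(3,2):P a1@(1,0):R a2@(3,0):R a3@(1,1):P a4@(3,1):R
t=8: a0@(3,1):P a1@(1,3):R a2@(3,3):R a3@(1,0):P a4@(3,0):R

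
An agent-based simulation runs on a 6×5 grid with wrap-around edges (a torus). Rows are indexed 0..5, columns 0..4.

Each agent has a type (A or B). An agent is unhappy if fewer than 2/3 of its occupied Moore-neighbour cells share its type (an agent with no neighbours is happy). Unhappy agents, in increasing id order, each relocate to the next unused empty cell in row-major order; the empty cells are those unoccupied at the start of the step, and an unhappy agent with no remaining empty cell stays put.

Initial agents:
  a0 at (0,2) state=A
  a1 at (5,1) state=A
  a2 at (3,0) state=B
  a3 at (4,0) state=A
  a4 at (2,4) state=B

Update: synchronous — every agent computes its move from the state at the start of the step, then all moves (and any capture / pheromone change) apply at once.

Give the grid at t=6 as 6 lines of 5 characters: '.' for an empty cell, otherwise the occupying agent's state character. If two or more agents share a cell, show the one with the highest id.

t=1: a0@(0,2):A a1@(5,1):A a2@(0,0):B a3@(0,1):A a4@(2,4):B
t=2: a0@(0,2):A a1@(5,1):A a2@(0,3):B a3@(0,1):A a4@(2,4):B
t=3: a0@(0,2):A a1@(5,1):A a2@(0,0):B a3@(0,1):A a4@(2,4):B
t=4: a0@(0,2):A a1@(5,1):A a2@(0,3):B a3@(0,1):A a4@(2,4):B
t=5: a0@(0,2):A a1@(5,1):A a2@(0,0):B a3@(0,1):A a4@(2,4):B
t=6: a0@(0,2):A a1@(5,1):A a2@(0,3):B a3@(0,1):A a4@(2,4):B

.AAB.
.....
....B
.....
.....
.A...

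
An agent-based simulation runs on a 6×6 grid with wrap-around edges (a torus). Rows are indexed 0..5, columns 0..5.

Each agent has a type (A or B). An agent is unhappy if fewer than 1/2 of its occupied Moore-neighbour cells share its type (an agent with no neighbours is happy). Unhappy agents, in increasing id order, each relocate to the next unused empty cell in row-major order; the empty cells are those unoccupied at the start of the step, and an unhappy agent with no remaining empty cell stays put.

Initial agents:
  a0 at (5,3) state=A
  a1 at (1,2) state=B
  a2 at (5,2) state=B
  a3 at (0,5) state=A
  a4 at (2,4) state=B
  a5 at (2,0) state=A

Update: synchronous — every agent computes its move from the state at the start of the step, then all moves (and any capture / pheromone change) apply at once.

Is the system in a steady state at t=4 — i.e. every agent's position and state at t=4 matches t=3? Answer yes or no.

t=1: a0@(0,0):A a1@(1,2):B a2@(0,1):B a3@(0,5):A a4@(2,4):B a5@(2,0):A
t=2: (unchanged — steady state)

yes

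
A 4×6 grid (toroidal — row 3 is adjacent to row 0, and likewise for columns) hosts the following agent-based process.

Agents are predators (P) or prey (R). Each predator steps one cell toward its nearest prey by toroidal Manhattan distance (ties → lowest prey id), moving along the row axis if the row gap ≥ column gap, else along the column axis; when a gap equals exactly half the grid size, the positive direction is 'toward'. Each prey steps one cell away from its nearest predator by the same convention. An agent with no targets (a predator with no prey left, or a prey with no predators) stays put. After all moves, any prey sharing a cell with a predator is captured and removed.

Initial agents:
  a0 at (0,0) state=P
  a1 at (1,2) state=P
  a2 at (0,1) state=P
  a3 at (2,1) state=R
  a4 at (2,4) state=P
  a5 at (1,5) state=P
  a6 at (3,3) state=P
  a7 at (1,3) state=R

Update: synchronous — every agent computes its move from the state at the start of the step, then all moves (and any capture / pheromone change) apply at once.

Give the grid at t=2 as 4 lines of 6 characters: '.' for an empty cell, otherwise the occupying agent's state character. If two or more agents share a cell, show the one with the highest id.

t=1: a0@(1,0):P a1@(1,3):P a2@(1,1):P a3@(3,1):R a4@(1,4):P a5@(1,4):P a6@(0,3):P
t=2: a0@(2,0):P a1@(2,3):P a2@(2,1):P a4@(1,5):P a5@(1,5):P a6@(0,2):P

..P...
.....P
PP.P..
......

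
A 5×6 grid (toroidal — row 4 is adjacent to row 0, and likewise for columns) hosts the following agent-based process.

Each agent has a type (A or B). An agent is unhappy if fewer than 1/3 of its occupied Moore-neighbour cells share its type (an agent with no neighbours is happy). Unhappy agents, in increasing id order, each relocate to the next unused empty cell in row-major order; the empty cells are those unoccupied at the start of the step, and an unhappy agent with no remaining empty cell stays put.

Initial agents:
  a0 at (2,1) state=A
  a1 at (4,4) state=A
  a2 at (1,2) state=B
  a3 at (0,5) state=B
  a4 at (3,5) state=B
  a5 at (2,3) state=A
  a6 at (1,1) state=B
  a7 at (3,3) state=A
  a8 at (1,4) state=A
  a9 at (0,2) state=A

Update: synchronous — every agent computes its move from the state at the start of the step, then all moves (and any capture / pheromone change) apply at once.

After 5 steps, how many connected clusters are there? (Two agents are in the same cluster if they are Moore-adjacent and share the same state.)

4

t=1: a0@(0,0):A a1@(4,4):A a2@(0,1):B a3@(0,3):B a4@(0,4):B a5@(2,3):A a6@(1,1):B a7@(3,3):A a8@(1,4):A a9@(1,0):A
t=2: (unchanged — steady state)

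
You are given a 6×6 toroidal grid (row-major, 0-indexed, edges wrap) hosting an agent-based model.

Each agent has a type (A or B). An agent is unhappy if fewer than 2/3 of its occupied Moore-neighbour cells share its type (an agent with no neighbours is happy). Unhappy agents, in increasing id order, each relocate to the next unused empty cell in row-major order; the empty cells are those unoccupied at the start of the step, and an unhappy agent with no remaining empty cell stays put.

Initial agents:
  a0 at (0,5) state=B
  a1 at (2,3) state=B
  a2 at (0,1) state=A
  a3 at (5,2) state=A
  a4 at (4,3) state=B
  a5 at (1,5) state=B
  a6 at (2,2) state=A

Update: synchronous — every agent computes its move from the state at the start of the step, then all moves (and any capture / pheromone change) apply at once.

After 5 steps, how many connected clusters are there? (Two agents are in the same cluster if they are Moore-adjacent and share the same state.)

4

t=1: a0@(0,5):B a1@(0,0):B a2@(0,1):A a3@(0,2):A a4@(0,3):B a5@(1,5):B a6@(0,4):A
t=2: a0@(0,5):B a1@(0,0):B a2@(1,0):A a3@(1,1):A a4@(1,2):B a5@(1,5):B a6@(1,3):A
t=3: a0@(0,5):B a1@(0,1):B a2@(0,2):A a3@(0,3):A a4@(0,4):B a5@(1,5):B a6@(1,4):A
t=4: a0@(0,5):B a1@(0,0):B a2@(1,0):A a3@(0,3):A a4@(1,1):B a5@(1,5):B a6@(1,2):A
t=5: a0@(0,5):B a1@(0,0):B a2@(0,1):A a3@(0,3):A a4@(0,2):B a5@(1,5):B a6@(0,4):A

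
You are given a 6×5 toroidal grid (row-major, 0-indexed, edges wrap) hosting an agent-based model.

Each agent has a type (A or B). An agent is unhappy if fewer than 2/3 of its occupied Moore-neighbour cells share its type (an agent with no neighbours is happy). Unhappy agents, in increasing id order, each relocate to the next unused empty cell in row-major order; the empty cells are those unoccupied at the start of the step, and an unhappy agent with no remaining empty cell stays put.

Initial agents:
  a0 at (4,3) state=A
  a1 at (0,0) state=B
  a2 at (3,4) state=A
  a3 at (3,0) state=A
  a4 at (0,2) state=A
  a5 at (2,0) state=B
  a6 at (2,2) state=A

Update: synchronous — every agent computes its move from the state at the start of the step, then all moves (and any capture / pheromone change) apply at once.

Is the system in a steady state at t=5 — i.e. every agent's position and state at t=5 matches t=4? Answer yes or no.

no

t=1: a0@(4,3):A a1@(0,0):B a2@(3,4):A a3@(0,1):A a4@(0,2):A a5@(0,3):B a6@(2,2):A
t=2: a0@(4,3):A a1@(0,4):B a2@(3,4):A a3@(1,0):A a4@(1,1):A a5@(1,2):B a6@(2,2):A
t=3: a0@(4,3):A a1@(0,0):B a2@(3,4):A a3@(0,1):A a4@(1,1):A a5@(0,2):B a6@(0,3):A
t=4: a0@(4,3):A a1@(0,4):B a2@(3,4):A a3@(1,0):A a4@(1,2):A a5@(1,3):B a6@(1,4):A
t=5: a0@(4,3):A a1@(0,0):B a2@(3,4):A a3@(0,1):A a4@(0,2):A a5@(0,3):B a6@(1,1):A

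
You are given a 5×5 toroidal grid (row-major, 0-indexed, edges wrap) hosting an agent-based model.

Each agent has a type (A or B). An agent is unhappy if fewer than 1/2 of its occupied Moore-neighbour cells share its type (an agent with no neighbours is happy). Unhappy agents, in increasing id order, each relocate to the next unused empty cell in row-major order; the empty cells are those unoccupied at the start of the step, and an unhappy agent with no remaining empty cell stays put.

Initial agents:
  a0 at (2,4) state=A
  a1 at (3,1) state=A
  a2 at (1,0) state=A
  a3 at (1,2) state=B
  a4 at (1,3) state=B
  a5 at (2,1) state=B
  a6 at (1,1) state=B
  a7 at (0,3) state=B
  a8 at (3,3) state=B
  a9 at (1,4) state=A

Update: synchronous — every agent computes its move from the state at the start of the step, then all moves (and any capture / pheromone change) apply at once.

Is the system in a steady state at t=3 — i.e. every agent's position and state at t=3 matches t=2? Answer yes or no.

yes

t=1: a0@(2,4):A a1@(0,0):A a2@(1,0):A a3@(1,2):B a4@(1,3):B a5@(2,1):B a6@(1,1):B a7@(0,3):B a8@(0,1):B a9@(1,4):A
t=2: (unchanged — steady state)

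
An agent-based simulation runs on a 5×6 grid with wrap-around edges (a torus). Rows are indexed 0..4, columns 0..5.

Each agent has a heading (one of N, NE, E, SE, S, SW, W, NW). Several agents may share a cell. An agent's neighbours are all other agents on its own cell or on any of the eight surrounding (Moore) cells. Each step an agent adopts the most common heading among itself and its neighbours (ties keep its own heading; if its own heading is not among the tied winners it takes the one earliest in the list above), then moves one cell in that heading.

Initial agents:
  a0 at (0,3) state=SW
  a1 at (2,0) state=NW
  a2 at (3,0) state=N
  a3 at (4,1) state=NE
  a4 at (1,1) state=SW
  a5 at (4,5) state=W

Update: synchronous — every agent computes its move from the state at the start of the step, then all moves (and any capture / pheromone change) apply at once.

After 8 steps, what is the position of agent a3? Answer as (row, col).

t=1: a0@(1,2):SW a1@(1,5):NW a2@(2,0):N a3@(3,2):NE a4@(2,0):SW a5@(4,4):W
t=2: a0@(2,1):SW a1@(0,4):NW a2@(1,0):N a3@(2,3):NE a4@(3,5):SW a5@(4,3):W
t=3: a0@(3,0):SW a1@(4,3):NW a2@(0,0):N a3@(1,4):NE a4@(4,4):SW a5@(4,2):W
t=4: a0@(4,5):SW a1@(3,2):NW a2@(4,0):N a3@(0,5):NE a4@(0,3):SW a5@(4,1):W
t=5: a0@(0,4):SW a1@(2,1):NW a2@(3,0):N a3@(4,0):NE a4@(1,2):SW a5@(4,0):W
t=6: a0@(1,3):SW a1@(1,0):NW a2@(2,0):N a3@(3,1):NE a4@(2,1):SW a5@(4,5):W
t=7: a0@(2,2):SW a1@(0,5):NW a2@(1,0):N a3@(2,2):NE a4@(3,0):SW a5@(4,4):W
t=8: a0@(3,1):SW a1@(4,4):NW a2@(0,0):N a3@(1,3):NE a4@(4,5):SW a5@(4,3):W

(1, 3)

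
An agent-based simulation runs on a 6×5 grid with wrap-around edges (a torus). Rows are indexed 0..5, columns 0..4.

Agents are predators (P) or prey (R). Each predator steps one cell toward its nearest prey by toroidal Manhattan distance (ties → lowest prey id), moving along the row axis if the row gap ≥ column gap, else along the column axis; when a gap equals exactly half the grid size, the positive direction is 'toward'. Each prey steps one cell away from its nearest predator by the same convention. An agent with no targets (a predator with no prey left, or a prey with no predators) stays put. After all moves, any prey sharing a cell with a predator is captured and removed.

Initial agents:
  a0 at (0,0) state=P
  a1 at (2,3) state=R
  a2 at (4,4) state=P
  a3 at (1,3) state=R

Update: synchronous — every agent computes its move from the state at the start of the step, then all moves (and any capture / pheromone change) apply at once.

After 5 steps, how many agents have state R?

2

t=1: a0@(0,4):P a1@(1,3):R a2@(3,4):P a3@(1,2):R
t=2: a0@(1,4):P a1@(2,3):R a2@(2,4):P a3@(1,1):R
t=3: a0@(2,4):P a1@(2,2):R a2@(2,3):P a3@(1,2):R
t=4: a0@(2,3):P a1@(2,1):R a2@(2,2):P a3@(0,2):R
t=5: a0@(2,2):P a1@(2,0):R a2@(2,1):P a3@(5,2):R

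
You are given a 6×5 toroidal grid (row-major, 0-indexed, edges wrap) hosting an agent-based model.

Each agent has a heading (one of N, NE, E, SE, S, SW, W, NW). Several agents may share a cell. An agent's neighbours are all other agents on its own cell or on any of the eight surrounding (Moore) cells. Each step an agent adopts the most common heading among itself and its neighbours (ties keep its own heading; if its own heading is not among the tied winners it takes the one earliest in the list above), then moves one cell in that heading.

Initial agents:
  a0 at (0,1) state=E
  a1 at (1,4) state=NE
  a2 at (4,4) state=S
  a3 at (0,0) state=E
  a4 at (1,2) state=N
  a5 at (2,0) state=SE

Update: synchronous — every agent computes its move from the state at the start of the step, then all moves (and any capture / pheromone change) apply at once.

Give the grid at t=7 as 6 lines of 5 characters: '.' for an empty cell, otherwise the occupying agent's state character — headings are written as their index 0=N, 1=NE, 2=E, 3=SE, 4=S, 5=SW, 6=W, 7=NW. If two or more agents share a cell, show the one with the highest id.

.1222
.....
.....
.....
.....
..2..

t=1: a0@(0,2):E a1@(0,0):NE a2@(5,4):S a3@(0,1):E a4@(0,2):N a5@(3,1):SE
t=2: a0@(0,3):E a1@(5,1):NE a2@(0,4):S a3@(0,2):E a4@(0,3):E a5@(4,2):SE
t=3: a0@(0,4):E a1@(4,2):NE a2@(0,0):E a3@(0,3):E a4@(0,4):E a5@(5,3):SE
t=4: a0@(0,0):E a1@(3,3):NE a2@(0,1):E a3@(0,4):E a4@(0,0):E a5@(5,4):E
t=5: a0@(0,1):E a1@(2,4):NE a2@(0,2):E a3@(0,0):E a4@(0,1):E a5@(5,0):E
t=6: a0@(0,2):E a1@(1,0):NE a2@(0,3):E a3@(0,1):E a4@(0,2):E a5@(5,1):E
t=7: a0@(0,3):E a1@(0,1):NE a2@(0,4):E a3@(0,2):E a4@(0,3):E a5@(5,2):E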